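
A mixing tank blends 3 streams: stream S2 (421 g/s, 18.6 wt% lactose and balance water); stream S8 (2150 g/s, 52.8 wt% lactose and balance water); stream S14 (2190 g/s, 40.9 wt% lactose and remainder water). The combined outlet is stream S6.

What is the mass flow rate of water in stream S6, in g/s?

water out = water in = 421×0.814 + 2150×0.472 + 2190×0.591 = 2651.8 g/s.

2652 g/s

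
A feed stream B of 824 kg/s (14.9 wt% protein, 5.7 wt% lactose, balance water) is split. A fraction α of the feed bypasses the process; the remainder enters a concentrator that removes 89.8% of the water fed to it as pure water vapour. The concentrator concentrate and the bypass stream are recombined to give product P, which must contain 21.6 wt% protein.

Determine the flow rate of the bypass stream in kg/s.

465.5 kg/s

All 824×0.149 = 122.78 kg/s of protein reaches P, so P = 122.78/0.216 = 568.41 kg/s and vapour = 255.59 kg/s.
The evaporator receives (1−α)·824 of feed at 0.794 water and removes 0.898 of that water:
0.898×0.794×(1−α)×824 = 255.59
(1−α) = 255.59/587.52 = 0.4350;  α = 0.5650.
Bypass flow = 0.5650×824 = 465.53 kg/s.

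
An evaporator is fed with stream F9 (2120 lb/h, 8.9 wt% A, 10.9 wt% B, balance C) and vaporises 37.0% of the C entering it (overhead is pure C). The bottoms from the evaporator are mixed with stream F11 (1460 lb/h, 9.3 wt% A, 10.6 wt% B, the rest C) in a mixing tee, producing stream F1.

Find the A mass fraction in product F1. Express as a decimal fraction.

0.110

Vapour removed = 0.370×0.802×2120 = 629.09 lb/h; concentrate = 1490.9 lb/h.
A reaching the mixer = 188.68 (from concentrate) + 1460×0.093 = 324.46 lb/h.
Product flow = 1490.9 + 1460 = 2950.9 lb/h; A fraction = 0.110.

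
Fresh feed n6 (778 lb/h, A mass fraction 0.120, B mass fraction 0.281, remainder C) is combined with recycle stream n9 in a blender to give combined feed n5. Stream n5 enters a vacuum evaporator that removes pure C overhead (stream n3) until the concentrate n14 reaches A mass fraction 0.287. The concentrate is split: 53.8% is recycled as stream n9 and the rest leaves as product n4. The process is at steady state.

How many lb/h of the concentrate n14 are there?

704.1 lb/h

Overall A balance (none leaves overhead): A in fresh feed = A in product, i.e. 778×0.120 = (1−0.538)·n14·0.287.
n14 = 93.36/(0.287×0.462) = 704.1 lb/h.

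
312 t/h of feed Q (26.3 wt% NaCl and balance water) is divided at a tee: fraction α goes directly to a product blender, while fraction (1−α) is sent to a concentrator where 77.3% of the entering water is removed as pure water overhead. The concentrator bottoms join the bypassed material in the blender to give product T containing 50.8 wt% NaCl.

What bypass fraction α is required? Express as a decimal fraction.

0.153

All 312×0.263 = 82.056 t/h of NaCl reaches T, so T = 82.056/0.508 = 161.53 t/h and vapour = 150.47 t/h.
The evaporator receives (1−α)·312 of feed at 0.737 water and removes 0.773 of that water:
0.773×0.737×(1−α)×312 = 150.47
(1−α) = 150.47/177.75 = 0.8466;  α = 0.1534.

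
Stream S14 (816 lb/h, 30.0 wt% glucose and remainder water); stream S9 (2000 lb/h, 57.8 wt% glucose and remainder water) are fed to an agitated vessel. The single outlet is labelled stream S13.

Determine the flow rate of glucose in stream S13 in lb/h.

glucose out = glucose in = 816×0.300 + 2000×0.578 = 1400.8 lb/h.

1401 lb/h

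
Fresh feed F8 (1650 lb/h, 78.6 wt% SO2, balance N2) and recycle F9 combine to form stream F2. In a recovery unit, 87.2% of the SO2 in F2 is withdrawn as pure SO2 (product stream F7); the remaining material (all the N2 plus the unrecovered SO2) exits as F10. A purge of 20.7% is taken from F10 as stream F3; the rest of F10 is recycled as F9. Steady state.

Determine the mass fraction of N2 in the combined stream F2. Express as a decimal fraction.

0.542

N2 enters only via F8 and leaves only via the purge: 1650×0.214 = 0.207×(N2 in F10), and the recovery unit passes all N2, so N2 in F2 = N2 in F10 = 1705.8 lb/h.
SO2 in F2: m_A = 1650×0.786 + (1−0.207)·(1−0.872)·m_A, so m_A = 1296.9/0.8985 = 1443.4 lb/h.
F2 = 1443.4 + 1705.8 = 3149.2 lb/h.
N2 fraction in F2 = 1705.8/3149.2 = 0.542.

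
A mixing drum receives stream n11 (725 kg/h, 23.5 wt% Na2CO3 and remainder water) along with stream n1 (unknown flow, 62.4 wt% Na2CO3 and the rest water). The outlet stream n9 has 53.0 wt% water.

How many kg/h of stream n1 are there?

1106 kg/h

Let n1 be the unknown flow. Total out = 725 + n1.
water balance: 554.62 + 0.376·n1 = 0.530·(725 + n1)
(0.376 − 0.530)·n1 = 0.530×725 − 554.62 = -170.38
n1 = -170.38 / -0.154 = 1106.3 kg/h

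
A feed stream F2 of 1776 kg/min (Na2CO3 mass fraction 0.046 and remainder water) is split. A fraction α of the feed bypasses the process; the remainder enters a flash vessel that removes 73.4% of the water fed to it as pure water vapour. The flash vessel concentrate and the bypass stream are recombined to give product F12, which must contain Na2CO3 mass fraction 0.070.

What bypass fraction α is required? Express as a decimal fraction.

All 1776×0.046 = 81.696 kg/min of Na2CO3 reaches F12, so F12 = 81.696/0.070 = 1167.1 kg/min and vapour = 608.91 kg/min.
The evaporator receives (1−α)·1776 of feed at 0.954 water and removes 0.734 of that water:
0.734×0.954×(1−α)×1776 = 608.91
(1−α) = 608.91/1243.6 = 0.4896;  α = 0.5104.

0.510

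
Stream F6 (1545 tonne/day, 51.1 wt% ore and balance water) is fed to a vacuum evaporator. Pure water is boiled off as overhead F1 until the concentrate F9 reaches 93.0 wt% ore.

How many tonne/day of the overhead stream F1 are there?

ore is conserved: 1545×0.511 = 789.5 tonne/day all reports to the concentrate.
Concentrate = 789.5/(target fraction) = 848.92 tonne/day.
Overhead = 1545 − 848.92 = 696.08 tonne/day.

696.1 tonne/day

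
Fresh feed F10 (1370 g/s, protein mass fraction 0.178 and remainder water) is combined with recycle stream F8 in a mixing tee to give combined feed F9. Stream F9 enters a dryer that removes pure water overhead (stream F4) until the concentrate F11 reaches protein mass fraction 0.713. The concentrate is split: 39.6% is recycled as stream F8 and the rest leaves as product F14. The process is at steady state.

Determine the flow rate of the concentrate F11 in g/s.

566.3 g/s

Overall protein balance (none leaves overhead): protein in fresh feed = protein in product, i.e. 1370×0.178 = (1−0.396)·F11·0.713.
F11 = 243.86/(0.713×0.604) = 566.26 g/s.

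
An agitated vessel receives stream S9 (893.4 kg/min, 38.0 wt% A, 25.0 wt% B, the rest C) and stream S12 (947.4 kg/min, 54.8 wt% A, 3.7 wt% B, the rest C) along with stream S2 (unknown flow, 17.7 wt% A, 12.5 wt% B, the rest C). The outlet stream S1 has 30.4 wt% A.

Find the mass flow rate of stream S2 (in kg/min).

Let S2 be the unknown flow. Total out = 1840.8 + S2.
A balance: 858.67 + 0.177·S2 = 0.304·(1840.8 + S2)
(0.177 − 0.304)·S2 = 0.304×1840.8 − 858.67 = -299.06
S2 = -299.06 / -0.127 = 2354.8 kg/min

2355 kg/min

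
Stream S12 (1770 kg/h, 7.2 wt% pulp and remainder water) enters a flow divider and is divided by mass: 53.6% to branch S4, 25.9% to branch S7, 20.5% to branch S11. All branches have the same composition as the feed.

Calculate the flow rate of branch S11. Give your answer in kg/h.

Branch S11 flow = 0.205×1770 = 362.85 kg/h.

362.8 kg/h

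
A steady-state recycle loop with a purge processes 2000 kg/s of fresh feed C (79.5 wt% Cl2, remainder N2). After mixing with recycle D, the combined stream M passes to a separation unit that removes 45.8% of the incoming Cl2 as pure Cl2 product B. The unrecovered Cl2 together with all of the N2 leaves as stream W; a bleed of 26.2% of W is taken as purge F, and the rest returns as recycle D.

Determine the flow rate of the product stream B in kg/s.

1214 kg/s

Cl2 in M: m_A = 2000×0.795 + (1−0.262)·(1−0.458)·m_A, so m_A = 1590/0.6000 = 2650 kg/s.
Product B = 0.458×2650 = 1213.7 kg/s.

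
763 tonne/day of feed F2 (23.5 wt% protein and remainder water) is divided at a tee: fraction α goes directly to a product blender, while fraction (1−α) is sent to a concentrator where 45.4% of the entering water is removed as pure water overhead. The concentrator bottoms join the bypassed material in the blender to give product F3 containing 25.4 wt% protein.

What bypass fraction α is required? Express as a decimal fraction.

0.785

All 763×0.235 = 179.3 tonne/day of protein reaches F3, so F3 = 179.3/0.254 = 705.93 tonne/day and vapour = 57.075 tonne/day.
The evaporator receives (1−α)·763 of feed at 0.765 water and removes 0.454 of that water:
0.454×0.765×(1−α)×763 = 57.075
(1−α) = 57.075/265 = 0.2154;  α = 0.7846.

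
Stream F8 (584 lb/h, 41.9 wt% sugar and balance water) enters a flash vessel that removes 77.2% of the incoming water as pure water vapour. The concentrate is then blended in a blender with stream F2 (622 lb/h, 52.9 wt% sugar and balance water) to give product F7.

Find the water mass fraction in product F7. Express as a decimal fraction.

0.392

Vapour removed = 0.772×0.581×584 = 261.94 lb/h; concentrate = 322.06 lb/h.
water reaching the mixer = 77.361 (from concentrate) + 622×0.471 = 370.32 lb/h.
Product flow = 322.06 + 622 = 944.06 lb/h; water fraction = 0.392.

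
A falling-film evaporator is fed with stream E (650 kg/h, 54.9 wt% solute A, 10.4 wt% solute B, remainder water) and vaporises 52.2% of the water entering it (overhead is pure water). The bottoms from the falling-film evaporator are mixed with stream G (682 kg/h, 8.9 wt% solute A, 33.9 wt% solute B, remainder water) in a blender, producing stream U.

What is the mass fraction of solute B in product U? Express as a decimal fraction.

Vapour removed = 0.522×0.347×650 = 117.74 kg/h; concentrate = 532.26 kg/h.
solute B reaching the mixer = 67.6 (from concentrate) + 682×0.339 = 298.8 kg/h.
Product flow = 532.26 + 682 = 1214.3 kg/h; solute B fraction = 0.246.

0.246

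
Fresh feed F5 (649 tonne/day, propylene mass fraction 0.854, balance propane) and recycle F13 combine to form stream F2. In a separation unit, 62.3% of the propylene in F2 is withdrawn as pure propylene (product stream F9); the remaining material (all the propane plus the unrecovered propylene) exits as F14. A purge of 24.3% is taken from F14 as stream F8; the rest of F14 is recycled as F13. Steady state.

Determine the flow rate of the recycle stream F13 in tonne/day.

516.5 tonne/day

propane enters only via F5 and leaves only via the purge: 649×0.146 = 0.243×(propane in F14), and the separation unit passes all propane, so propane in F2 = propane in F14 = 389.93 tonne/day.
propylene in F2: m_A = 649×0.854 + (1−0.243)·(1−0.623)·m_A, so m_A = 554.25/0.7146 = 775.59 tonne/day.
F14 = (1−0.623)×775.59 + 389.93 = 682.33 tonne/day.
Recycle F13 = (1−0.243)×682.33 = 516.53 tonne/day.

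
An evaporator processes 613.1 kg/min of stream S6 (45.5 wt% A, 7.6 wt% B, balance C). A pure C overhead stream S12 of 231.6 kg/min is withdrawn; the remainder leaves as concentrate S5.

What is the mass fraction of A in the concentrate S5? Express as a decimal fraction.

A is not removed: 613.1×0.455 = 278.96 kg/min of A enters S5.
Concentrate = 613.1 − 231.6 = 381.5 kg/min.
Mass fraction = 278.96/381.5 = 0.731.

0.731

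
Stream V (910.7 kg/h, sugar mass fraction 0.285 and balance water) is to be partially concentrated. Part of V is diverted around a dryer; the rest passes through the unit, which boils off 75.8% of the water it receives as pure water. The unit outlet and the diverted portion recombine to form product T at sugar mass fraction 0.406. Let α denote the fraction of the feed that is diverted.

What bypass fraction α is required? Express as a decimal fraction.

All 910.7×0.285 = 259.55 kg/h of sugar reaches T, so T = 259.55/0.406 = 639.28 kg/h and vapour = 271.42 kg/h.
The evaporator receives (1−α)·910.7 of feed at 0.715 water and removes 0.758 of that water:
0.758×0.715×(1−α)×910.7 = 271.42
(1−α) = 271.42/493.57 = 0.5499;  α = 0.4501.

0.450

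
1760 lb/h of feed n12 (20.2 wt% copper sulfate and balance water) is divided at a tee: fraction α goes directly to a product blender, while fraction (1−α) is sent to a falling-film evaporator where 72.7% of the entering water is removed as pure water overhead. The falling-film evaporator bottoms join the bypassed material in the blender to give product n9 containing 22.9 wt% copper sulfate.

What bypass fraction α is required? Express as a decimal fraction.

All 1760×0.202 = 355.52 lb/h of copper sulfate reaches n9, so n9 = 355.52/0.229 = 1552.5 lb/h and vapour = 207.51 lb/h.
The evaporator receives (1−α)·1760 of feed at 0.798 water and removes 0.727 of that water:
0.727×0.798×(1−α)×1760 = 207.51
(1−α) = 207.51/1021.1 = 0.2032;  α = 0.7968.

0.797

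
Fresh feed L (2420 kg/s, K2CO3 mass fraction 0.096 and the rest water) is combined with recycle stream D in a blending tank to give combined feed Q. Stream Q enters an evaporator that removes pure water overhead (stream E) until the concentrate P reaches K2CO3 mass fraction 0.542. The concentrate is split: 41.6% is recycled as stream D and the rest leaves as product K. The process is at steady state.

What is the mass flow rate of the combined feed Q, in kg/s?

Overall K2CO3 balance (none leaves overhead): K2CO3 in fresh feed = K2CO3 in product, i.e. 2420×0.096 = (1−0.416)·P·0.542.
P = 232.32/(0.542×0.584) = 733.96 kg/s.
Recycle D = 0.416×733.96 = 305.33 kg/s.
Combined feed Q = 2420 + 305.33 = 2725.3 kg/s.

2725 kg/s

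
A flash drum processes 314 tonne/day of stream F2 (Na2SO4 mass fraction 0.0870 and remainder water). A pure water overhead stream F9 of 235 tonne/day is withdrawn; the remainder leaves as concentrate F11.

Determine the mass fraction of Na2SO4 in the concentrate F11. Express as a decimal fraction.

0.3458

Na2SO4 is not removed: 314×0.087 = 27.318 tonne/day of Na2SO4 enters F11.
Concentrate = 314 − 235 = 79 tonne/day.
Mass fraction = 27.318/79 = 0.3458.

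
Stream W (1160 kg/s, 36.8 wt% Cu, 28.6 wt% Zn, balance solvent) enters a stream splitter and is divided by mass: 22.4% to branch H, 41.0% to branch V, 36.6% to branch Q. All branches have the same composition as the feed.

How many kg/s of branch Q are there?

Branch Q flow = 0.366×1160 = 424.56 kg/s.

424.6 kg/s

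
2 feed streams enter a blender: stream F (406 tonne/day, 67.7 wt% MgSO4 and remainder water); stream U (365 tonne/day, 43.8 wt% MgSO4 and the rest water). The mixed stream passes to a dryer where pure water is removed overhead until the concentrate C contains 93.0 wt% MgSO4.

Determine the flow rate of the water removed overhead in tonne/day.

MgSO4 entering = 406×0.677 + 365×0.438 = 434.73 tonne/day.
All MgSO4 reports to C, so C = 434.73/0.930 = 467.45 tonne/day.
Total feed = 771 tonne/day; overhead = 771 − 467.45 = 303.55 tonne/day.

303.5 tonne/day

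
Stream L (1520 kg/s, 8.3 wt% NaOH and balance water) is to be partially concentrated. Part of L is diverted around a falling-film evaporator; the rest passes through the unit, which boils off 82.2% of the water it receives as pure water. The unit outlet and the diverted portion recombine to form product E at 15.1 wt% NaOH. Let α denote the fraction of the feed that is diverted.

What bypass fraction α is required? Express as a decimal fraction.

0.403

All 1520×0.083 = 126.16 kg/s of NaOH reaches E, so E = 126.16/0.151 = 835.5 kg/s and vapour = 684.5 kg/s.
The evaporator receives (1−α)·1520 of feed at 0.917 water and removes 0.822 of that water:
0.822×0.917×(1−α)×1520 = 684.5
(1−α) = 684.5/1145.7 = 0.5974;  α = 0.4026.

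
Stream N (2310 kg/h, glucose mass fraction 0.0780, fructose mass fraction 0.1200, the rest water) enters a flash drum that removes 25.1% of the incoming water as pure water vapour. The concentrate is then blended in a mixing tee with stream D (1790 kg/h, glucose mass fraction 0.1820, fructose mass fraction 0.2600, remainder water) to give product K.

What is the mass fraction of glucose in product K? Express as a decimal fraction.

Vapour removed = 0.251×0.802×2310 = 465.01 kg/h; concentrate = 1845 kg/h.
glucose reaching the mixer = 180.18 (from concentrate) + 1790×0.182 = 505.96 kg/h.
Product flow = 1845 + 1790 = 3635 kg/h; glucose fraction = 0.1392.

0.1392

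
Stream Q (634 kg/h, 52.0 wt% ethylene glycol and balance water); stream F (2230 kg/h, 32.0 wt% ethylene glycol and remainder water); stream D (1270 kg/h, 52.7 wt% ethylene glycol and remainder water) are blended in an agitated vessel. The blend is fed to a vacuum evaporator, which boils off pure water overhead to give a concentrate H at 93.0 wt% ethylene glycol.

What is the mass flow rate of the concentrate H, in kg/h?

1841 kg/h

ethylene glycol entering = 634×0.520 + 2230×0.320 + 1270×0.527 = 1712.6 kg/h.
All ethylene glycol reports to H, so H = 1712.6/0.930 = 1841.5 kg/h.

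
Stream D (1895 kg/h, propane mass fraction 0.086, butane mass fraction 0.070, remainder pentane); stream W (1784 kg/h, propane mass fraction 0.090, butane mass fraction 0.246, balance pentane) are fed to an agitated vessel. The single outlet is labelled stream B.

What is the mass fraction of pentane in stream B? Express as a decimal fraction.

Total flow out = 1895 + 1784 = 3679 kg/h.
pentane in = 1895×0.844 + 1784×0.664 = 2784 kg/h.
pentane mass fraction in B = 2784/3679 = 0.757.

0.757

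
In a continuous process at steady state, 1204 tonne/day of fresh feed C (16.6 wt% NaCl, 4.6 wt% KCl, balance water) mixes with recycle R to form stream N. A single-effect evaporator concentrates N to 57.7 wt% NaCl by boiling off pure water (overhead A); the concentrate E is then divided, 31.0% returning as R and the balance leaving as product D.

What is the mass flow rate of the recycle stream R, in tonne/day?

155.6 tonne/day

Overall NaCl balance (none leaves overhead): NaCl in fresh feed = NaCl in product, i.e. 1204×0.166 = (1−0.310)·E·0.577.
E = 199.86/(0.577×0.690) = 502.01 tonne/day.
Recycle R = 0.310×502.01 = 155.62 tonne/day.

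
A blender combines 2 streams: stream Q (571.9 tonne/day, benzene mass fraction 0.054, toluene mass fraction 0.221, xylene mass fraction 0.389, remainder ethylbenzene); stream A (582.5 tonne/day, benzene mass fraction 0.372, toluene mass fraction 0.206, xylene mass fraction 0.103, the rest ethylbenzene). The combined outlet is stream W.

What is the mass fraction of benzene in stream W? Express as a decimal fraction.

0.214

Total flow out = 571.9 + 582.5 = 1154.4 tonne/day.
benzene in = 571.9×0.054 + 582.5×0.372 = 247.57 tonne/day.
benzene mass fraction in W = 247.57/1154.4 = 0.214.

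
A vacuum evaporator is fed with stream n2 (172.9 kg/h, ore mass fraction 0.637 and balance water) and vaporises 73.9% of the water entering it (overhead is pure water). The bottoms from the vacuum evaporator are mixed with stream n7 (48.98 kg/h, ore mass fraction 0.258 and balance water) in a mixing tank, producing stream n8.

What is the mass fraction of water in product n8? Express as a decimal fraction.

Vapour removed = 0.739×0.363×172.9 = 46.382 kg/h; concentrate = 126.52 kg/h.
water reaching the mixer = 16.381 (from concentrate) + 48.98×0.742 = 52.724 kg/h.
Product flow = 126.52 + 48.98 = 175.5 kg/h; water fraction = 0.300.

0.300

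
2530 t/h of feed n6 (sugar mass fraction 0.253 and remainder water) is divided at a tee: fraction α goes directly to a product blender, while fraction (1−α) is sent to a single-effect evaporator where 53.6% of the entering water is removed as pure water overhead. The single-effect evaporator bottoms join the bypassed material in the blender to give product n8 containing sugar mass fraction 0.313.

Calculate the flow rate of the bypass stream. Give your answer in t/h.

1319 t/h

All 2530×0.253 = 640.09 t/h of sugar reaches n8, so n8 = 640.09/0.313 = 2045 t/h and vapour = 484.98 t/h.
The evaporator receives (1−α)·2530 of feed at 0.747 water and removes 0.536 of that water:
0.536×0.747×(1−α)×2530 = 484.98
(1−α) = 484.98/1013 = 0.4788;  α = 0.5212.
Bypass flow = 0.5212×2530 = 1318.7 t/h.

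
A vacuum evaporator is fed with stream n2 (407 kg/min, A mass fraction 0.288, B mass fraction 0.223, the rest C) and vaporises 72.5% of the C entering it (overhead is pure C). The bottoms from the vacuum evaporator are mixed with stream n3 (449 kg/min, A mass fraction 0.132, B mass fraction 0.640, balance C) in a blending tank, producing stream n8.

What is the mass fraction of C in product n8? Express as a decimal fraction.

Vapour removed = 0.725×0.489×407 = 144.29 kg/min; concentrate = 262.71 kg/min.
C reaching the mixer = 54.731 (from concentrate) + 449×0.228 = 157.1 kg/min.
Product flow = 262.71 + 449 = 711.71 kg/min; C fraction = 0.221.

0.221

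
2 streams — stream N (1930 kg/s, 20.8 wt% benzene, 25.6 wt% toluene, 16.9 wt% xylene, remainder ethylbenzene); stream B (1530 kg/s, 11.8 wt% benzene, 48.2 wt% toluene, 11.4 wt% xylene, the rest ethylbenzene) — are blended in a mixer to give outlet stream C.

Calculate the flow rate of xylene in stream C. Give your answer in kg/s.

xylene out = xylene in = 1930×0.169 + 1530×0.114 = 500.59 kg/s.

500.6 kg/s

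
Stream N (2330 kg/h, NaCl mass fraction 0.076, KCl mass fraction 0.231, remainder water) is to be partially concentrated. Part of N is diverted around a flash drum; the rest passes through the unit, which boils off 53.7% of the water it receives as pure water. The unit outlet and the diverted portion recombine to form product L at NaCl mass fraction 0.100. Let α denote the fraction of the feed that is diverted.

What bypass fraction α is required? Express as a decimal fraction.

0.355

All 2330×0.076 = 177.08 kg/h of NaCl reaches L, so L = 177.08/0.100 = 1770.8 kg/h and vapour = 559.2 kg/h.
The evaporator receives (1−α)·2330 of feed at 0.693 water and removes 0.537 of that water:
0.537×0.693×(1−α)×2330 = 559.2
(1−α) = 559.2/867.09 = 0.6449;  α = 0.3551.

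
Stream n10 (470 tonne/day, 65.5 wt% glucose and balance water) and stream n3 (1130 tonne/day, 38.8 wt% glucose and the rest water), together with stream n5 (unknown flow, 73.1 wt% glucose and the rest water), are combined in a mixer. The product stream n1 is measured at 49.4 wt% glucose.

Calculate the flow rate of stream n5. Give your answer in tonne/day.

Let n5 be the unknown flow. Total out = 1600 + n5.
glucose balance: 746.29 + 0.731·n5 = 0.494·(1600 + n5)
(0.731 − 0.494)·n5 = 0.494×1600 − 746.29 = 44.11
n5 = 44.11 / 0.237 = 186.12 tonne/day

186.1 tonne/day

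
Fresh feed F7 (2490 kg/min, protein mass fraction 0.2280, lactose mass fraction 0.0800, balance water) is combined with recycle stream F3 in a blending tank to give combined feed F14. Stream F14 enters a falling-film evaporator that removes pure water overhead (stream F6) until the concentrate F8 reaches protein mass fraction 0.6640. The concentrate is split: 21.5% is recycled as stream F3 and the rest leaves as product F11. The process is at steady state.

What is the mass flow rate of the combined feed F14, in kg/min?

Overall protein balance (none leaves overhead): protein in fresh feed = protein in product, i.e. 2490×0.228 = (1−0.215)·F8·0.664.
F8 = 567.72/(0.664×0.785) = 1089.2 kg/min.
Recycle F3 = 0.215×1089.2 = 234.17 kg/min.
Combined feed F14 = 2490 + 234.17 = 2724.2 kg/min.

2724 kg/min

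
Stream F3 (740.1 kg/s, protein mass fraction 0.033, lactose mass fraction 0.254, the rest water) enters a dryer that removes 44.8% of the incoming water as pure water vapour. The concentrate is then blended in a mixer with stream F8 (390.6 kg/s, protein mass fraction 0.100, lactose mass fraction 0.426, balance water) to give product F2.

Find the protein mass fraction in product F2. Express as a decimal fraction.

Vapour removed = 0.448×0.713×740.1 = 236.41 kg/s; concentrate = 503.69 kg/s.
protein reaching the mixer = 24.423 (from concentrate) + 390.6×0.100 = 63.483 kg/s.
Product flow = 503.69 + 390.6 = 894.29 kg/s; protein fraction = 0.071.

0.071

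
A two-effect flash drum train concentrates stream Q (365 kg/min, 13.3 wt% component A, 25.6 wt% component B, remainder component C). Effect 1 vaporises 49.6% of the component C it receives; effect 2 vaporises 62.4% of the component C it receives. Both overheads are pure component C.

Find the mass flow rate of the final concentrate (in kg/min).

component C in feed = 365×0.611 = 223.01 kg/min.
After stage 1: component C left = (1−0.496)×223.01 = 112.4; stream total = 254.38 kg/min.
After stage 2: component C left = (1−0.624)×112.4 = 42.262; final concentrate = 184.25 kg/min.

184.2 kg/min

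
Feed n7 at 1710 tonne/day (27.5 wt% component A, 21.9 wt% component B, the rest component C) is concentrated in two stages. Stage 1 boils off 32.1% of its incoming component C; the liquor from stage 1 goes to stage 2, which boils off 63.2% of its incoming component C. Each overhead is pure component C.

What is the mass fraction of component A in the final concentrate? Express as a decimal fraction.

0.443

component C in feed = 1710×0.506 = 865.26 tonne/day.
After stage 1: component C left = (1−0.321)×865.26 = 587.51; stream total = 1432.3 tonne/day.
After stage 2: component C left = (1−0.632)×587.51 = 216.2; final concentrate = 1060.9 tonne/day.
component A fraction = 470.25/1060.9 = 0.443.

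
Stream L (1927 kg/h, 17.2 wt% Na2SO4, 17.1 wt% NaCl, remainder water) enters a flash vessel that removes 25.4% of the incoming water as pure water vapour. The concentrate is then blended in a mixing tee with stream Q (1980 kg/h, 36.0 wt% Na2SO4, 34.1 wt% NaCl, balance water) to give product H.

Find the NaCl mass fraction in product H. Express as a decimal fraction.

0.280

Vapour removed = 0.254×0.657×1927 = 321.57 kg/h; concentrate = 1605.4 kg/h.
NaCl reaching the mixer = 329.52 (from concentrate) + 1980×0.341 = 1004.7 kg/h.
Product flow = 1605.4 + 1980 = 3585.4 kg/h; NaCl fraction = 0.280.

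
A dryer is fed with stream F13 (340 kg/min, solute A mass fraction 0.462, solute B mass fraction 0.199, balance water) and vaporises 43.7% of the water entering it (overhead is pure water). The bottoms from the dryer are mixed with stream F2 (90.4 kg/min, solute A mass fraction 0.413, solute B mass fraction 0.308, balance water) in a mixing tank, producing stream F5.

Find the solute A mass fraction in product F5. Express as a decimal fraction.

0.512

Vapour removed = 0.437×0.339×340 = 50.369 kg/min; concentrate = 289.63 kg/min.
solute A reaching the mixer = 157.08 (from concentrate) + 90.4×0.413 = 194.42 kg/min.
Product flow = 289.63 + 90.4 = 380.03 kg/min; solute A fraction = 0.512.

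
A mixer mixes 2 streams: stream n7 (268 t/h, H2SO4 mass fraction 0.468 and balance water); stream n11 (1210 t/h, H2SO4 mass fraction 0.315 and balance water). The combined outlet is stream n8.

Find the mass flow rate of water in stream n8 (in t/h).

971.4 t/h

water out = water in = 268×0.532 + 1210×0.685 = 971.43 t/h.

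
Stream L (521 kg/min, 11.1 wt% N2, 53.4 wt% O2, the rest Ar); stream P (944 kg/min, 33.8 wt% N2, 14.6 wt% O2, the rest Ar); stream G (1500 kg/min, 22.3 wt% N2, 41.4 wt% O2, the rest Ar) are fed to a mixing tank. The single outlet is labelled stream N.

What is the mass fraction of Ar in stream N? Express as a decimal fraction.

Total flow out = 521 + 944 + 1500 = 2965 kg/min.
Ar in = 521×0.355 + 944×0.516 + 1500×0.363 = 1216.6 kg/min.
Ar mass fraction in N = 1216.6/2965 = 0.4103.

0.4103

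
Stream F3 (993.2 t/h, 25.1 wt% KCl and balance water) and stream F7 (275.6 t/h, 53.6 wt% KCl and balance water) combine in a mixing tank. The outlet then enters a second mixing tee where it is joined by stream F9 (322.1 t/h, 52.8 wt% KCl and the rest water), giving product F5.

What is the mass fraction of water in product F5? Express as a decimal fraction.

0.644

Overall, product flow = 1590.9 t/h.
water in = 993.2×0.749 + 275.6×0.464 + 322.1×0.472 = 1023.8 t/h.
water fraction in F5 = 0.644.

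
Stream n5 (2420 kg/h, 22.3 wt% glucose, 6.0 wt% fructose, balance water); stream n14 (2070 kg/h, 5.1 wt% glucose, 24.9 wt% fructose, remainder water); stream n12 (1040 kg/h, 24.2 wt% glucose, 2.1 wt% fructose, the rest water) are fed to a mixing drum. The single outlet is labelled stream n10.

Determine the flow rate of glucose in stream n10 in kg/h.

glucose out = glucose in = 2420×0.223 + 2070×0.051 + 1040×0.242 = 896.91 kg/h.

896.9 kg/h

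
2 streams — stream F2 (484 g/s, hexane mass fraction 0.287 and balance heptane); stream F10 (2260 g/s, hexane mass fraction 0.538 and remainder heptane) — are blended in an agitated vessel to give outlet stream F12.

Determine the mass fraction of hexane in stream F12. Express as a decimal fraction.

Total flow out = 484 + 2260 = 2744 g/s.
hexane in = 484×0.287 + 2260×0.538 = 1354.8 g/s.
hexane mass fraction in F12 = 1354.8/2744 = 0.494.

0.494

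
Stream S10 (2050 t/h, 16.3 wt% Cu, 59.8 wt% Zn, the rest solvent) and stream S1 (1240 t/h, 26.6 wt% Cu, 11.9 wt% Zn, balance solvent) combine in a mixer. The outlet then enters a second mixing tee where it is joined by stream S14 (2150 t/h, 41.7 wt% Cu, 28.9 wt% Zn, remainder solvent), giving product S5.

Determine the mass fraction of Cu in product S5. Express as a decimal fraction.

0.287

Overall, product flow = 5440 t/h.
Cu in = 2050×0.163 + 1240×0.266 + 2150×0.417 = 1560.5 t/h.
Cu fraction in S5 = 0.287.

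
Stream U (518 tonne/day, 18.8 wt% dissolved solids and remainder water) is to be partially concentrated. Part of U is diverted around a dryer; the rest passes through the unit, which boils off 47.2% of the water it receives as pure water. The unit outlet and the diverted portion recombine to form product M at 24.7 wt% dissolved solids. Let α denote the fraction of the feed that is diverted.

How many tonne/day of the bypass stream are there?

195.2 tonne/day

All 518×0.188 = 97.384 tonne/day of dissolved solids reaches M, so M = 97.384/0.247 = 394.27 tonne/day and vapour = 123.73 tonne/day.
The evaporator receives (1−α)·518 of feed at 0.812 water and removes 0.472 of that water:
0.472×0.812×(1−α)×518 = 123.73
(1−α) = 123.73/198.53 = 0.6232;  α = 0.3768.
Bypass flow = 0.3768×518 = 195.16 tonne/day.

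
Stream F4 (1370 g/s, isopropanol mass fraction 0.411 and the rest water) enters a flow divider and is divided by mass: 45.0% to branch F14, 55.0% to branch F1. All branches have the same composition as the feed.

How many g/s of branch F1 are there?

753.5 g/s

Branch F1 flow = 0.550×1370 = 753.5 g/s.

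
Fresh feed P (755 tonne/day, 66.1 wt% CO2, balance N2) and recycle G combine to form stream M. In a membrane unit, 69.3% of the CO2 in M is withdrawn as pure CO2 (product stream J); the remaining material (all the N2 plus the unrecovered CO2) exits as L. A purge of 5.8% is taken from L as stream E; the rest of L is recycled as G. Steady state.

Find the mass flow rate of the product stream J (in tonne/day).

CO2 in M: m_A = 755×0.661 + (1−0.058)·(1−0.693)·m_A, so m_A = 499.06/0.7108 = 702.1 tonne/day.
Product J = 0.693×702.1 = 486.55 tonne/day.

486.6 tonne/day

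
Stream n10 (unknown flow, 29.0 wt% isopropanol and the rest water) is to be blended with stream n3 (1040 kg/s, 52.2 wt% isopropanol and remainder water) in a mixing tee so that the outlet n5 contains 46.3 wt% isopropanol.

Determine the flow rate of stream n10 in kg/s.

354.7 kg/s

Let n10 be the unknown flow. Total out = 1040 + n10.
isopropanol balance: 542.88 + 0.290·n10 = 0.463·(1040 + n10)
(0.290 − 0.463)·n10 = 0.463×1040 − 542.88 = -61.36
n10 = -61.36 / -0.173 = 354.68 kg/s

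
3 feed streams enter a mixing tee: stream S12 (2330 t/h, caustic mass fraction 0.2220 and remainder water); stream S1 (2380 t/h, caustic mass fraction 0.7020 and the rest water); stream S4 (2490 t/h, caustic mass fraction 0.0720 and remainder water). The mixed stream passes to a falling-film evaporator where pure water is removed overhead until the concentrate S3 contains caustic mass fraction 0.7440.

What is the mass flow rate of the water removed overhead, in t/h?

4018 t/h

caustic entering = 2330×0.222 + 2380×0.702 + 2490×0.072 = 2367.3 t/h.
All caustic reports to S3, so S3 = 2367.3/0.744 = 3181.9 t/h.
Total feed = 7200 t/h; overhead = 7200 − 3181.9 = 4018.1 t/h.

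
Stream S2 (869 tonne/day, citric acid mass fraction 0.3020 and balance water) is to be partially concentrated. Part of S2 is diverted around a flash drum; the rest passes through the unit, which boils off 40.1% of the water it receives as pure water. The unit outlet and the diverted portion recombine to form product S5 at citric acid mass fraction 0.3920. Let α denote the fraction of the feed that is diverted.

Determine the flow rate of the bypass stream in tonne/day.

All 869×0.302 = 262.44 tonne/day of citric acid reaches S5, so S5 = 262.44/0.392 = 669.48 tonne/day and vapour = 199.52 tonne/day.
The evaporator receives (1−α)·869 of feed at 0.698 water and removes 0.401 of that water:
0.401×0.698×(1−α)×869 = 199.52
(1−α) = 199.52/243.23 = 0.8203;  α = 0.1797.
Bypass flow = 0.1797×869 = 156.19 tonne/day.

156.2 tonne/day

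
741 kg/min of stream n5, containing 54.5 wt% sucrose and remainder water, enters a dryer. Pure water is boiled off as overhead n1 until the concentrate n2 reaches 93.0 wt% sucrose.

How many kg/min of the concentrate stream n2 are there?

434.2 kg/min

sucrose is conserved: 741×0.545 = 403.85 kg/min all reports to the concentrate.
Concentrate = 403.85/(target fraction) = 434.24 kg/min.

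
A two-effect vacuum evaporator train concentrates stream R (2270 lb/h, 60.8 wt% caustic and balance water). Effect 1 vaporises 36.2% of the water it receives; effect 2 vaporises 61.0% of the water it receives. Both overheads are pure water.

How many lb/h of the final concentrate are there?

water in feed = 2270×0.392 = 889.84 lb/h.
After stage 1: water left = (1−0.362)×889.84 = 567.72; stream total = 1947.9 lb/h.
After stage 2: water left = (1−0.610)×567.72 = 221.41; final concentrate = 1601.6 lb/h.

1602 lb/h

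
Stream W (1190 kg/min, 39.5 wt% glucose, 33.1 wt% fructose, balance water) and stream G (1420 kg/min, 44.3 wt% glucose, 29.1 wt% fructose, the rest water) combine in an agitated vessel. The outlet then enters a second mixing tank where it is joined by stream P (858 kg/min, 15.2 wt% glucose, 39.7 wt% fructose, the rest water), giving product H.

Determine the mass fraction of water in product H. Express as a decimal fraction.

Overall, product flow = 3468 kg/min.
water in = 1190×0.274 + 1420×0.266 + 858×0.451 = 1090.7 kg/min.
water fraction in H = 0.3145.

0.3145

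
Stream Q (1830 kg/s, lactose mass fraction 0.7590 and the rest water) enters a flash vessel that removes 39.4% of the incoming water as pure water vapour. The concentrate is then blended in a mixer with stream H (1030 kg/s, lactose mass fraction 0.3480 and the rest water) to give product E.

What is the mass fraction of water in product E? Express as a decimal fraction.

Vapour removed = 0.394×0.241×1830 = 173.77 kg/s; concentrate = 1656.2 kg/s.
water reaching the mixer = 267.26 (from concentrate) + 1030×0.652 = 938.82 kg/s.
Product flow = 1656.2 + 1030 = 2686.2 kg/s; water fraction = 0.3495.

0.3495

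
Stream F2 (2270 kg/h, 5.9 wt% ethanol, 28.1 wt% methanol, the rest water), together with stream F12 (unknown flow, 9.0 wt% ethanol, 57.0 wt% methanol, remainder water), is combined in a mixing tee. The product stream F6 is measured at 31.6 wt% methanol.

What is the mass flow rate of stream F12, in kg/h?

312.8 kg/h

Let F12 be the unknown flow. Total out = 2270 + F12.
methanol balance: 637.87 + 0.570·F12 = 0.316·(2270 + F12)
(0.570 − 0.316)·F12 = 0.316×2270 − 637.87 = 79.45
F12 = 79.45 / 0.254 = 312.8 kg/h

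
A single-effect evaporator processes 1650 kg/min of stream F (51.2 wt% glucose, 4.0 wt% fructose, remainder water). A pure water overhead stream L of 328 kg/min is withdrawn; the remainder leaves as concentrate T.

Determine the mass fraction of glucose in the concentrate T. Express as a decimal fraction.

glucose is not removed: 1650×0.512 = 844.8 kg/min of glucose enters T.
Concentrate = 1650 − 328 = 1322 kg/min.
Mass fraction = 844.8/1322 = 0.6390.

0.6390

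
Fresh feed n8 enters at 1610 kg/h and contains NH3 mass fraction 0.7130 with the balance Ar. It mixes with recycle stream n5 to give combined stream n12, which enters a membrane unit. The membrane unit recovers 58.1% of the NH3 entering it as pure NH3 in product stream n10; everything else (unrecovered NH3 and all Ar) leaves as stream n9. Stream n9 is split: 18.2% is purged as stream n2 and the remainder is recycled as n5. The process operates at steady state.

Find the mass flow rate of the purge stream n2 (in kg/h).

Ar enters only via n8 and leaves only via the purge: 1610×0.287 = 0.182×(Ar in n9), and the membrane unit passes all Ar, so Ar in n12 = Ar in n9 = 2538.8 kg/h.
NH3 in n12: m_A = 1610×0.713 + (1−0.182)·(1−0.581)·m_A, so m_A = 1147.9/0.6573 = 1746.5 kg/h.
n9 = (1−0.581)×1746.5 + 2538.8 = 3270.6 kg/h.
Purge n2 = 0.182×3270.6 = 595.26 kg/h.

595.3 kg/h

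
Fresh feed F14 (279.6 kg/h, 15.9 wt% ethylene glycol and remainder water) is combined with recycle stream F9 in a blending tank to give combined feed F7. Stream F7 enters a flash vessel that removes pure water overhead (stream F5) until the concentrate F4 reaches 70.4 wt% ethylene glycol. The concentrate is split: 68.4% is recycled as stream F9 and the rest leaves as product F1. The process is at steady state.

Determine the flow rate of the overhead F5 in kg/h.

Overall ethylene glycol balance (none leaves overhead): ethylene glycol in fresh feed = ethylene glycol in product, i.e. 279.6×0.159 = (1−0.684)·F4·0.704.
F4 = 44.456/(0.704×0.316) = 199.84 kg/h.
Recycle F9 = 0.684×199.84 = 136.69 kg/h.
Combined feed F7 = 279.6 + 136.69 = 416.29 kg/h.
Overhead F5 = F7 − F4 = 416.29 − 199.84 = 216.45 kg/h.

216.5 kg/h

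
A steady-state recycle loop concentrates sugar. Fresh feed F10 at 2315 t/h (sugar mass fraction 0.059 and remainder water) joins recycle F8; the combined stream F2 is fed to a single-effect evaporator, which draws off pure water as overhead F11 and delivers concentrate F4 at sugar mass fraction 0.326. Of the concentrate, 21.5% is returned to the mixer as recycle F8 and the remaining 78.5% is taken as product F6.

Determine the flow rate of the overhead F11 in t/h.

1896 t/h

Overall sugar balance (none leaves overhead): sugar in fresh feed = sugar in product, i.e. 2315×0.059 = (1−0.215)·F4·0.326.
F4 = 136.58/(0.326×0.785) = 533.72 t/h.
Recycle F8 = 0.215×533.72 = 114.75 t/h.
Combined feed F2 = 2315 + 114.75 = 2429.8 t/h.
Overhead F11 = F2 − F4 = 2429.8 − 533.72 = 1896 t/h.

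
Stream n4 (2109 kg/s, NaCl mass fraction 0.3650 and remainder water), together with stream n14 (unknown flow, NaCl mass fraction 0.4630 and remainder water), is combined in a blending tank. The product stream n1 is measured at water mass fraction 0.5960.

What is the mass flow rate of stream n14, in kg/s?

1394 kg/s

Let n14 be the unknown flow. Total out = 2109 + n14.
water balance: 1339.2 + 0.537·n14 = 0.596·(2109 + n14)
(0.537 − 0.596)·n14 = 0.596×2109 − 1339.2 = -82.251
n14 = -82.251 / -0.059 = 1394.1 kg/s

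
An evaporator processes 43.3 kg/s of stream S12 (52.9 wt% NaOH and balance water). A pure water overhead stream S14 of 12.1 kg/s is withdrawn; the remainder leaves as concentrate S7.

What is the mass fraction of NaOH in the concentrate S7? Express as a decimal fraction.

0.734

NaOH is not removed: 43.3×0.529 = 22.906 kg/s of NaOH enters S7.
Concentrate = 43.3 − 12.1 = 31.2 kg/s.
Mass fraction = 22.906/31.2 = 0.734.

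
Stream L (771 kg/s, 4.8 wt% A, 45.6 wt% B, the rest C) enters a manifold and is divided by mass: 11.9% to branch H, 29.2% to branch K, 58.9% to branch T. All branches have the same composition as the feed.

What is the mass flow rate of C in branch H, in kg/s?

45.51 kg/s

Branch H total = 0.119×771 = 91.749 kg/s.
C in H = 0.496×91.749 = 45.508 kg/s.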